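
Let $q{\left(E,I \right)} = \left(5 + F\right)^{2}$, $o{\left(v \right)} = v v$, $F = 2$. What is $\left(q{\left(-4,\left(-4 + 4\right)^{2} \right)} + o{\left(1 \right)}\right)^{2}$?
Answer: $2500$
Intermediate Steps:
$o{\left(v \right)} = v^{2}$
$q{\left(E,I \right)} = 49$ ($q{\left(E,I \right)} = \left(5 + 2\right)^{2} = 7^{2} = 49$)
$\left(q{\left(-4,\left(-4 + 4\right)^{2} \right)} + o{\left(1 \right)}\right)^{2} = \left(49 + 1^{2}\right)^{2} = \left(49 + 1\right)^{2} = 50^{2} = 2500$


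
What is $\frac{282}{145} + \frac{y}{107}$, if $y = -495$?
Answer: $- \frac{41601}{15515} \approx -2.6813$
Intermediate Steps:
$\frac{282}{145} + \frac{y}{107} = \frac{282}{145} - \frac{495}{107} = - \frac{41601}{15515}$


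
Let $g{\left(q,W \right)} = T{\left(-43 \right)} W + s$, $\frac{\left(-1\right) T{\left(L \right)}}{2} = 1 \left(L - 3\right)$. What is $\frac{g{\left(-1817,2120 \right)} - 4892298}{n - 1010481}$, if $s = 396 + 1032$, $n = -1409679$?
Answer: $\frac{469583}{242016} \approx 1.9403$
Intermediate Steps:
$T{\left(L \right)} = 6 - 2 L$ ($T{\left(L \right)} = - 2 \cdot 1 \left(L - 3\right) = - 2 \cdot 1 \left(-3 + L\right) = - 2 \left(-3 + L\right) = 6 - 2 L$)
$s = 1428$
$g{\left(q,W \right)} = 1428 + 92 W$ ($g{\left(q,W \right)} = \left(6 - -86\right) W + 1428 = \left(6 + 86\right) W + 1428 = 92 W + 1428 = 1428 + 92 W$)
$\frac{g{\left(-1817,2120 \right)} - 4892298}{n - 1010481} = \frac{\left(1428 + 92 \cdot 2120\right) - 4892298}{-1409679 - 1010481} = \frac{\left(1428 + 195040\right) - 4892298}{-2420160} = \left(196468 - 4892298\right) \left(- \frac{1}{2420160}\right) = \left(-4695830\right) \left(- \frac{1}{2420160}\right) = \frac{469583}{242016}$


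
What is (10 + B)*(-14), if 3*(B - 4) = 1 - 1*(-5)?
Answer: -224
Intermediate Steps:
B = 6 (B = 4 + (1 - 1*(-5))/3 = 4 + (1 + 5)/3 = 4 + (⅓)*6 = 4 + 2 = 6)
(10 + B)*(-14) = (10 + 6)*(-14) = 16*(-14) = -224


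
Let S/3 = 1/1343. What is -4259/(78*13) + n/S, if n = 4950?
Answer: 2246969041/1014 ≈ 2.2159e+6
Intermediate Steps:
S = 3/1343 ≈ 0.0022338
-4259/(78*13) + n/S = -4259/(78*13) + 4950/(3/1343) = -4259/1014 + 4950*(1343/3) = -4259*1/1014 + 2215950 = -4259/1014 + 2215950 = 2246969041/1014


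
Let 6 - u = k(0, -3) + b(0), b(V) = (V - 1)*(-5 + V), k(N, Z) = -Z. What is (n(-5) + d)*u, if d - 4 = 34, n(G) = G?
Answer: -66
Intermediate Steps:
d = 38 (d = 4 + 34 = 38)
b(V) = (-1 + V)*(-5 + V)
u = -2 (u = 6 - (-1*(-3) + (5 + 0² - 6*0)) = 6 - (3 + (5 + 0 + 0)) = 6 - (3 + 5) = 6 - 1*8 = 6 - 8 = -2)
(n(-5) + d)*u = (-5 + 38)*(-2) = 33*(-2) = -66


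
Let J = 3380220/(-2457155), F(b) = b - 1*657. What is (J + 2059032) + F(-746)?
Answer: 1011182001055/491431 ≈ 2.0576e+6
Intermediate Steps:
F(b) = -657 + b (F(b) = b - 657 = -657 + b)
J = -676044/491431 (J = 3380220*(-1/2457155) = -676044/491431 ≈ -1.3757)
(J + 2059032) + F(-746) = (-676044/491431 + 2059032) + (-657 - 746) = 1011871478748/491431 - 1403 = 1011182001055/491431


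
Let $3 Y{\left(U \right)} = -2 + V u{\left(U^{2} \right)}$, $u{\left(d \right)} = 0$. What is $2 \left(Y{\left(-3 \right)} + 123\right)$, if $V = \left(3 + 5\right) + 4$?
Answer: $\frac{734}{3} \approx 244.67$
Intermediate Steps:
$V = 12$ ($V = 8 + 4 = 12$)
$Y{\left(U \right)} = - \frac{2}{3}$ ($Y{\left(U \right)} = \frac{-2 + 12 \cdot 0}{3} = \frac{-2 + 0}{3} = \frac{1}{3} \left(-2\right) = - \frac{2}{3}$)
$2 \left(Y{\left(-3 \right)} + 123\right) = 2 \left(- \frac{2}{3} + 123\right) = 2 \cdot \frac{367}{3} = \frac{734}{3}$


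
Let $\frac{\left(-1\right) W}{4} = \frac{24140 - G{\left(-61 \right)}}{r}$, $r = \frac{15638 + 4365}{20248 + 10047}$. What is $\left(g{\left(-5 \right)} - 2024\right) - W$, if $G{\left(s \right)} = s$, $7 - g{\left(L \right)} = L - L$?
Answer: $\frac{34847363}{241} \approx 1.4459 \cdot 10^{5}$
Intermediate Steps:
$g{\left(L \right)} = 7$ ($g{\left(L \right)} = 7 - \left(L - L\right) = 7 - 0 = 7 + 0 = 7$)
$r = \frac{241}{365}$ ($r = \frac{20003}{30295} = 20003 \cdot \frac{1}{30295} = \frac{241}{365} \approx 0.66027$)
$W = - \frac{35333460}{241}$ ($W = - 4 \frac{24140 - -61}{\frac{241}{365}} = - 4 \left(24140 + 61\right) \frac{365}{241} = - 4 \cdot 24201 \cdot \frac{365}{241} = \left(-4\right) \frac{8833365}{241} = - \frac{35333460}{241} \approx -1.4661 \cdot 10^{5}$)
$\left(g{\left(-5 \right)} - 2024\right) - W = \left(7 - 2024\right) - - \frac{35333460}{241} = \left(7 - 2024\right) + \frac{35333460}{241} = -2017 + \frac{35333460}{241} = \frac{34847363}{241}$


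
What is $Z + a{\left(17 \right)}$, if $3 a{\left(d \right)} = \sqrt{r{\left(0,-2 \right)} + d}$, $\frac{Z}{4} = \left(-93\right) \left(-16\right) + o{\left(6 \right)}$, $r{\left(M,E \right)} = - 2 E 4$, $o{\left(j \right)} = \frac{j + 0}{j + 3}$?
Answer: $\frac{17864}{3} + \frac{\sqrt{33}}{3} \approx 5956.6$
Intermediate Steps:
$o{\left(j \right)} = \frac{j}{3 + j}$
$r{\left(M,E \right)} = - 8 E$
$Z = \frac{17864}{3}$ ($Z = 4 \left(\left(-93\right) \left(-16\right) + \frac{6}{3 + 6}\right) = 4 \left(1488 + \frac{6}{9}\right) = 4 \left(1488 + 6 \cdot \frac{1}{9}\right) = 4 \left(1488 + \frac{2}{3}\right) = 4 \cdot \frac{4466}{3} = \frac{17864}{3} \approx 5954.7$)
$a{\left(d \right)} = \frac{\sqrt{16 + d}}{3}$ ($a{\left(d \right)} = \frac{\sqrt{\left(-8\right) \left(-2\right) + d}}{3} = \frac{\sqrt{16 + d}}{3}$)
$Z + a{\left(17 \right)} = \frac{17864}{3} + \frac{\sqrt{16 + 17}}{3} = \frac{17864}{3} + \frac{\sqrt{33}}{3}$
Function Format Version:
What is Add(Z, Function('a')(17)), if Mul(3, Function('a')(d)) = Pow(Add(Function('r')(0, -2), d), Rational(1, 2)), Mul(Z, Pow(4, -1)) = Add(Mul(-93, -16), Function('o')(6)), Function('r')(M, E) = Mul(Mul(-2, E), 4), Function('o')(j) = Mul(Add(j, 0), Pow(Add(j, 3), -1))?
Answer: Add(Rational(17864, 3), Mul(Rational(1, 3), Pow(33, Rational(1, 2)))) ≈ 5956.6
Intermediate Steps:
Function('o')(j) = Mul(j, Pow(Add(3, j), -1))
Function('r')(M, E) = Mul(-8, E)
Z = Rational(17864, 3) (Z = Mul(4, Add(Mul(-93, -16), Mul(6, Pow(Add(3, 6), -1)))) = Mul(4, Add(1488, Mul(6, Pow(9, -1)))) = Mul(4, Add(1488, Mul(6, Rational(1, 9)))) = Mul(4, Add(1488, Rational(2, 3))) = Mul(4, Rational(4466, 3)) = Rational(17864, 3) ≈ 5954.7)
Function('a')(d) = Mul(Rational(1, 3), Pow(Add(16, d), Rational(1, 2))) (Function('a')(d) = Mul(Rational(1, 3), Pow(Add(Mul(-8, -2), d), Rational(1, 2))) = Mul(Rational(1, 3), Pow(Add(16, d), Rational(1, 2))))
Add(Z, Function('a')(17)) = Add(Rational(17864, 3), Mul(Rational(1, 3), Pow(Add(16, 17), Rational(1, 2)))) = Add(Rational(17864, 3), Mul(Rational(1, 3), Pow(33, Rational(1, 2))))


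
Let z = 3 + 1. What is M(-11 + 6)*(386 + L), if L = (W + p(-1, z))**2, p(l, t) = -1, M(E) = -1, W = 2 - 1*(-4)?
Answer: -411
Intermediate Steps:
z = 4
W = 6 (W = 2 + 4 = 6)
L = 25 (L = (6 - 1)**2 = 5**2 = 25)
M(-11 + 6)*(386 + L) = -(386 + 25) = -1*411 = -411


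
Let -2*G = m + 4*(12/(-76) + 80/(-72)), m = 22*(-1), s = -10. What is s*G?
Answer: -23150/171 ≈ -135.38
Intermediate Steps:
m = -22
G = 2315/171 (G = -(-22 + 4*(12/(-76) + 80/(-72)))/2 = -(-22 + 4*(12*(-1/76) + 80*(-1/72)))/2 = -(-22 + 4*(-3/19 - 10/9))/2 = -(-22 + 4*(-217/171))/2 = -(-22 - 868/171)/2 = -1/2*(-4630/171) = 2315/171 ≈ 13.538)
s*G = -10*2315/171 = -23150/171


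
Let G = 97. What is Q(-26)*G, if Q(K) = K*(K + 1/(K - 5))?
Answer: 2035254/31 ≈ 65653.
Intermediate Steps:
Q(K) = K*(K + 1/(-5 + K))
Q(-26)*G = -26*(1 + (-26)**2 - 5*(-26))/(-5 - 26)*97 = -26*(1 + 676 + 130)/(-31)*97 = -26*(-1/31)*807*97 = (20982/31)*97 = 2035254/31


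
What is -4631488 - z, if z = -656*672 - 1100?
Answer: -4189556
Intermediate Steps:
z = -441932 (z = -440832 - 1100 = -441932)
-4631488 - z = -4631488 - 1*(-441932) = -4631488 + 441932 = -4189556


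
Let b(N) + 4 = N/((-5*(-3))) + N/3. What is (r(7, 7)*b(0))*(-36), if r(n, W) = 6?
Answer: 864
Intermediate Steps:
b(N) = -4 + 2*N/5 (b(N) = -4 + (N/((-5*(-3))) + N/3) = -4 + (N/15 + N*(1/3)) = -4 + (N*(1/15) + N/3) = -4 + (N/15 + N/3) = -4 + 2*N/5)
(r(7, 7)*b(0))*(-36) = (6*(-4 + (2/5)*0))*(-36) = (6*(-4 + 0))*(-36) = (6*(-4))*(-36) = -24*(-36) = 864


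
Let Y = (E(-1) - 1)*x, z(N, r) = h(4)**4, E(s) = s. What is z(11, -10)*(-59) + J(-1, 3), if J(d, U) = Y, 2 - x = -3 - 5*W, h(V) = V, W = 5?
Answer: -15164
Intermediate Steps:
x = 30 (x = 2 - (-3 - 5*5) = 2 - (-3 - 25) = 2 - 1*(-28) = 2 + 28 = 30)
z(N, r) = 256 (z(N, r) = 4**4 = 256)
Y = -60 (Y = (-1 - 1)*30 = -2*30 = -60)
J(d, U) = -60
z(11, -10)*(-59) + J(-1, 3) = 256*(-59) - 60 = -15104 - 60 = -15164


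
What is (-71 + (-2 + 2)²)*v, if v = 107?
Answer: -7597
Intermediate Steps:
(-71 + (-2 + 2)²)*v = (-71 + (-2 + 2)²)*107 = (-71 + 0²)*107 = (-71 + 0)*107 = -71*107 = -7597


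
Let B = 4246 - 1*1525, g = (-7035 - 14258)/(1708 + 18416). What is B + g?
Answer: 54736111/20124 ≈ 2719.9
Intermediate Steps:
g = -21293/20124 ≈ -1.0581
B = 2721 (B = 4246 - 1525 = 2721)
B + g = 2721 - 21293/20124 = 54736111/20124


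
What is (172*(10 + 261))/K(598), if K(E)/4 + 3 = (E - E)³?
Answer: -11653/3 ≈ -3884.3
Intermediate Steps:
K(E) = -12 (K(E) = -12 + 4*(E - E)³ = -12 + 4*0³ = -12 + 4*0 = -12 + 0 = -12)
(172*(10 + 261))/K(598) = (172*(10 + 261))/(-12) = (172*271)*(-1/12) = 46612*(-1/12) = -11653/3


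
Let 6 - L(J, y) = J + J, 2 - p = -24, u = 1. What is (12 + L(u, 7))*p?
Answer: 416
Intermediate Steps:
p = 26 (p = 2 - 1*(-24) = 2 + 24 = 26)
L(J, y) = 6 - 2*J (L(J, y) = 6 - (J + J) = 6 - 2*J)
(12 + L(u, 7))*p = (12 + (6 - 2*1))*26 = (12 + (6 - 2))*26 = (12 + 4)*26 = 16*26 = 416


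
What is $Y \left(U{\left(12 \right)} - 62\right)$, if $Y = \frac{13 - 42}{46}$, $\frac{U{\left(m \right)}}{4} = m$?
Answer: $\frac{203}{23} \approx 8.8261$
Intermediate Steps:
$U{\left(m \right)} = 4 m$
$Y = - \frac{29}{46}$ ($Y = \left(-29\right) \frac{1}{46} = - \frac{29}{46} \approx -0.63043$)
$Y \left(U{\left(12 \right)} - 62\right) = - \frac{29 \left(4 \cdot 12 - 62\right)}{46} = - \frac{29 \left(48 - 62\right)}{46} = \left(- \frac{29}{46}\right) \left(-14\right) = \frac{203}{23}$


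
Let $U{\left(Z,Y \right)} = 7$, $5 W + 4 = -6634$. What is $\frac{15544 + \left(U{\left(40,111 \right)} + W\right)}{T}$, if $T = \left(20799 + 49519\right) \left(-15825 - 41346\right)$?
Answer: $- \frac{3743}{1057934310} \approx -3.538 \cdot 10^{-6}$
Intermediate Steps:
$W = - \frac{6638}{5}$ ($W = - \frac{4}{5} + \frac{1}{5} \left(-6634\right) = - \frac{4}{5} - \frac{6634}{5} = - \frac{6638}{5} \approx -1327.6$)
$T = -4020150378$ ($T = 70318 \left(-57171\right) = -4020150378$)
$\frac{15544 + \left(U{\left(40,111 \right)} + W\right)}{T} = \frac{15544 + \left(7 - \frac{6638}{5}\right)}{-4020150378} = \left(15544 - \frac{6603}{5}\right) \left(- \frac{1}{4020150378}\right) = \frac{71117}{5} \left(- \frac{1}{4020150378}\right) = - \frac{3743}{1057934310}$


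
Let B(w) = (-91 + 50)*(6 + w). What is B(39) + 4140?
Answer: 2295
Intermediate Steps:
B(w) = -246 - 41*w (B(w) = -41*(6 + w) = -246 - 41*w)
B(39) + 4140 = (-246 - 41*39) + 4140 = (-246 - 1599) + 4140 = -1845 + 4140 = 2295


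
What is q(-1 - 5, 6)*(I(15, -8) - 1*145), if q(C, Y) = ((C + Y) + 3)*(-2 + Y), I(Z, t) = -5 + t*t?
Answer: -1032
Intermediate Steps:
I(Z, t) = -5 + t²
q(C, Y) = (-2 + Y)*(3 + C + Y) (q(C, Y) = (3 + C + Y)*(-2 + Y) = (-2 + Y)*(3 + C + Y))
q(-1 - 5, 6)*(I(15, -8) - 1*145) = (-6 + 6 + 6² - 2*(-1 - 5) + (-1 - 5)*6)*((-5 + (-8)²) - 1*145) = (-6 + 6 + 36 - 2*(-6) - 6*6)*((-5 + 64) - 145) = (-6 + 6 + 36 + 12 - 36)*(59 - 145) = 12*(-86) = -1032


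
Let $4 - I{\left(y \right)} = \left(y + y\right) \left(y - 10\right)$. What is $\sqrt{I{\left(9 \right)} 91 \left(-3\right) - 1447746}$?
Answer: $6 i \sqrt{40382} \approx 1205.7 i$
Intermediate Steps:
$I{\left(y \right)} = 4 - 2 y \left(-10 + y\right)$ ($I{\left(y \right)} = 4 - \left(y + y\right) \left(y - 10\right) = 4 - 2 y \left(-10 + y\right)$)
$\sqrt{I{\left(9 \right)} 91 \left(-3\right) - 1447746} = \sqrt{\left(4 - 2 \cdot 9^{2} + 20 \cdot 9\right) 91 \left(-3\right) - 1447746} = \sqrt{\left(4 - 162 + 180\right) 91 \left(-3\right) - 1447746} = \sqrt{22 \cdot 91 \left(-3\right) - 1447746} = \sqrt{2002 \left(-3\right) - 1447746} = \sqrt{-6006 - 1447746} = \sqrt{-1453752} = 6 i \sqrt{40382}$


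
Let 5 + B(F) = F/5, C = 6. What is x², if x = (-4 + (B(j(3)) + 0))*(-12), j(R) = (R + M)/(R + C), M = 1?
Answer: 2572816/225 ≈ 11435.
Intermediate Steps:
j(R) = (1 + R)/(6 + R) (j(R) = (R + 1)/(R + 6) = (1 + R)/(6 + R))
B(F) = -5 + F/5
x = 1604/15 (x = (-4 + ((-5 + ((1 + 3)/(6 + 3))/5) + 0))*(-12) = (-4 + ((-5 + (4/9)/5) + 0))*(-12) = (-4 + ((-5 + ((⅑)*4)/5) + 0))*(-12) = (-4 + ((-5 + (⅕)*(4/9)) + 0))*(-12) = (-4 + ((-5 + 4/45) + 0))*(-12) = (-4 + (-221/45 + 0))*(-12) = (-4 - 221/45)*(-12) = -401/45*(-12) = 1604/15 ≈ 106.93)
x² = (1604/15)² = 2572816/225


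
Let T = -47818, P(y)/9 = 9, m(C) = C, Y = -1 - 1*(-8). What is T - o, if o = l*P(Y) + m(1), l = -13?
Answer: -46766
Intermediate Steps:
Y = 7 (Y = -1 + 8 = 7)
P(y) = 81 (P(y) = 9*9 = 81)
o = -1052 (o = -13*81 + 1 = -1053 + 1 = -1052)
T - o = -47818 - 1*(-1052) = -47818 + 1052 = -46766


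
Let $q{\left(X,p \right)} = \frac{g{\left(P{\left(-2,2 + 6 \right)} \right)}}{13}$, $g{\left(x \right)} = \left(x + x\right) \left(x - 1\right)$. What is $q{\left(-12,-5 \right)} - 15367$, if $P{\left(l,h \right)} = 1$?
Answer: $-15367$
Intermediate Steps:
$g{\left(x \right)} = 2 x \left(-1 + x\right)$
$q{\left(X,p \right)} = 0$ ($q{\left(X,p \right)} = \frac{2 \cdot 1 \left(-1 + 1\right)}{13} = 2 \cdot 1 \cdot 0 \cdot \frac{1}{13} = 0 \cdot \frac{1}{13} = 0$)
$q{\left(-12,-5 \right)} - 15367 = 0 - 15367 = -15367$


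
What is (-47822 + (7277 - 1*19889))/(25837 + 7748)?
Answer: -60434/33585 ≈ -1.7994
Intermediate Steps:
(-47822 + (7277 - 1*19889))/(25837 + 7748) = (-47822 + (7277 - 19889))/33585 = (-47822 - 12612)*(1/33585) = -60434*1/33585 = -60434/33585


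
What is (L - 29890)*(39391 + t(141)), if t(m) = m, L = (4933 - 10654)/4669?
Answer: -5517170162692/4669 ≈ -1.1817e+9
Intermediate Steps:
L = -5721/4669 (L = -5721*1/4669 = -5721/4669 ≈ -1.2253)
(L - 29890)*(39391 + t(141)) = (-5721/4669 - 29890)*(39391 + 141) = -139562131/4669*39532 = -5517170162692/4669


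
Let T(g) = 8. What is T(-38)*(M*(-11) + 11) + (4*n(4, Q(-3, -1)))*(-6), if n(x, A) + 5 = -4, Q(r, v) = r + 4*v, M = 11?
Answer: -664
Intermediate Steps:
n(x, A) = -9 (n(x, A) = -5 - 4 = -9)
T(-38)*(M*(-11) + 11) + (4*n(4, Q(-3, -1)))*(-6) = 8*(11*(-11) + 11) + (4*(-9))*(-6) = 8*(-121 + 11) - 36*(-6) = 8*(-110) + 216 = -880 + 216 = -664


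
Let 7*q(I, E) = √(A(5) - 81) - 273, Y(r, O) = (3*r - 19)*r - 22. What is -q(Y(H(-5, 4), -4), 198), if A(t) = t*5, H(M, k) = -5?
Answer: 39 - 2*I*√14/7 ≈ 39.0 - 1.069*I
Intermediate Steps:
Y(r, O) = -22 + r*(-19 + 3*r) (Y(r, O) = (-19 + 3*r)*r - 22 = r*(-19 + 3*r) - 22 = -22 + r*(-19 + 3*r))
A(t) = 5*t
q(I, E) = -39 + 2*I*√14/7 (q(I, E) = (√(5*5 - 81) - 273)/7 = (√(25 - 81) - 273)/7 = (√(-56) - 273)/7 = (2*I*√14 - 273)/7 = (-273 + 2*I*√14)/7 = -39 + 2*I*√14/7)
-q(Y(H(-5, 4), -4), 198) = -(-39 + 2*I*√14/7) = 39 - 2*I*√14/7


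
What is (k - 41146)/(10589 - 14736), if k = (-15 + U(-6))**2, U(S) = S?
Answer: 40705/4147 ≈ 9.8155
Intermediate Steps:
k = 441 (k = (-15 - 6)**2 = (-21)**2 = 441)
(k - 41146)/(10589 - 14736) = (441 - 41146)/(10589 - 14736) = -40705/(-4147) = -40705*(-1/4147) = 40705/4147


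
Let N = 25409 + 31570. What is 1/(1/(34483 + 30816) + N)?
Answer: 65299/3720671722 ≈ 1.7550e-5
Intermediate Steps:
N = 56979
1/(1/(34483 + 30816) + N) = 1/(1/(34483 + 30816) + 56979) = 1/(1/65299 + 56979) = 1/(3720671722/65299) = 65299/3720671722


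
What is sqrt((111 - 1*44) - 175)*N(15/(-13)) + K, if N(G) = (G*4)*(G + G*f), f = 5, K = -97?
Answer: -97 + 32400*I*sqrt(3)/169 ≈ -97.0 + 332.06*I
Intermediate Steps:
N(G) = 24*G**2 (N(G) = (G*4)*(G + G*5) = (4*G)*(G + 5*G) = (4*G)*(6*G) = 24*G**2)
sqrt((111 - 1*44) - 175)*N(15/(-13)) + K = sqrt((111 - 1*44) - 175)*(24*(15/(-13))**2) - 97 = sqrt((111 - 44) - 175)*(24*(15*(-1/13))**2) - 97 = sqrt(67 - 175)*(24*(-15/13)**2) - 97 = sqrt(-108)*(24*(225/169)) - 97 = (6*I*sqrt(3))*(5400/169) - 97 = 32400*I*sqrt(3)/169 - 97 = -97 + 32400*I*sqrt(3)/169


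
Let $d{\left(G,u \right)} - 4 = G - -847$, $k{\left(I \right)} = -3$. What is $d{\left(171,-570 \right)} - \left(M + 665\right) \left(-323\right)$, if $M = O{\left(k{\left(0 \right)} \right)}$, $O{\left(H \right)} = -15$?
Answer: $210972$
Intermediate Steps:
$d{\left(G,u \right)} = 851 + G$ ($d{\left(G,u \right)} = 4 + \left(G - -847\right) = 4 + \left(G + 847\right) = 4 + \left(847 + G\right) = 851 + G$)
$M = -15$
$d{\left(171,-570 \right)} - \left(M + 665\right) \left(-323\right) = \left(851 + 171\right) - \left(-15 + 665\right) \left(-323\right) = 1022 - 650 \left(-323\right) = 1022 - -209950 = 1022 + 209950 = 210972$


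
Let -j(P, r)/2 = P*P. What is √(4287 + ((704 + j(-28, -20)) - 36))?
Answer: √3387 ≈ 58.198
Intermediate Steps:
j(P, r) = -2*P² (j(P, r) = -2*P*P = -2*P²)
√(4287 + ((704 + j(-28, -20)) - 36)) = √(4287 + ((704 - 2*(-28)²) - 36)) = √(4287 + ((704 - 2*784) - 36)) = √(4287 + ((704 - 1568) - 36)) = √(4287 + (-864 - 36)) = √(4287 - 900) = √3387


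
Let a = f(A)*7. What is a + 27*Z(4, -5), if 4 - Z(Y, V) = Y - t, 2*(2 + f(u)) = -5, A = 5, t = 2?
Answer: 45/2 ≈ 22.500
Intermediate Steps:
f(u) = -9/2 (f(u) = -2 + (½)*(-5) = -2 - 5/2 = -9/2)
Z(Y, V) = 6 - Y (Z(Y, V) = 4 - (Y - 1*2) = 4 - (Y - 2) = 4 - (-2 + Y) = 4 + (2 - Y) = 6 - Y)
a = -63/2 (a = -9/2*7 = -63/2 ≈ -31.500)
a + 27*Z(4, -5) = -63/2 + 27*(6 - 1*4) = -63/2 + 27*(6 - 4) = -63/2 + 27*2 = -63/2 + 54 = 45/2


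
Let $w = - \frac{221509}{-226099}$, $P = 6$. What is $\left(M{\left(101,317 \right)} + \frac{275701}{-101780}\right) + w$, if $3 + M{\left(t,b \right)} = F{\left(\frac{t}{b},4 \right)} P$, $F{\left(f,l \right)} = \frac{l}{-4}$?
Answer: $- \frac{246901740359}{23012356220} \approx -10.729$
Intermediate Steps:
$F{\left(f,l \right)} = - \frac{l}{4}$ ($F{\left(f,l \right)} = l \left(- \frac{1}{4}\right) = - \frac{l}{4}$)
$M{\left(t,b \right)} = -9$ ($M{\left(t,b \right)} = -3 + \left(- \frac{1}{4}\right) 4 \cdot 6 = -3 - 6 = -9$)
$w = \frac{221509}{226099}$ ($w = \left(-221509\right) \left(- \frac{1}{226099}\right) = \frac{221509}{226099} \approx 0.9797$)
$\left(M{\left(101,317 \right)} + \frac{275701}{-101780}\right) + w = \left(-9 + \frac{275701}{-101780}\right) + \frac{221509}{226099} = \left(-9 + 275701 \left(- \frac{1}{101780}\right)\right) + \frac{221509}{226099} = \left(-9 - \frac{275701}{101780}\right) + \frac{221509}{226099} = - \frac{1191721}{101780} + \frac{221509}{226099} = - \frac{246901740359}{23012356220}$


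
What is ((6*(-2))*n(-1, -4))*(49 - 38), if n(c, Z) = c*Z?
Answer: -528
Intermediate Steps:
n(c, Z) = Z*c
((6*(-2))*n(-1, -4))*(49 - 38) = ((6*(-2))*(-4*(-1)))*(49 - 38) = -12*4*11 = -48*11 = -528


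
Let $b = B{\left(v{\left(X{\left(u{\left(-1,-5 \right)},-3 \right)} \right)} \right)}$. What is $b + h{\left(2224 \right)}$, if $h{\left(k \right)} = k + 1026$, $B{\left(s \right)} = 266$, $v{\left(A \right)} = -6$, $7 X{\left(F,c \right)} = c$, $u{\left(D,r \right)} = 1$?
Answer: $3516$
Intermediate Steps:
$X{\left(F,c \right)} = \frac{c}{7}$
$h{\left(k \right)} = 1026 + k$
$b = 266$
$b + h{\left(2224 \right)} = 266 + \left(1026 + 2224\right) = 266 + 3250 = 3516$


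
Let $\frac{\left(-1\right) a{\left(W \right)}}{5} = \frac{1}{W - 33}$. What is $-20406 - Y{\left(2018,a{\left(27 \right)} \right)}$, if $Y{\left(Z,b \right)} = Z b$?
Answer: $- \frac{66263}{3} \approx -22088.0$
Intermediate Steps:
$a{\left(W \right)} = - \frac{5}{-33 + W}$ ($a{\left(W \right)} = - \frac{5}{W - 33} = - \frac{5}{-33 + W}$)
$-20406 - Y{\left(2018,a{\left(27 \right)} \right)} = -20406 - 2018 \left(- \frac{5}{-33 + 27}\right) = -20406 - 2018 \left(- \frac{5}{-6}\right) = -20406 - 2018 \left(\left(-5\right) \left(- \frac{1}{6}\right)\right) = -20406 - 2018 \cdot \frac{5}{6} = -20406 - \frac{5045}{3} = - \frac{66263}{3}$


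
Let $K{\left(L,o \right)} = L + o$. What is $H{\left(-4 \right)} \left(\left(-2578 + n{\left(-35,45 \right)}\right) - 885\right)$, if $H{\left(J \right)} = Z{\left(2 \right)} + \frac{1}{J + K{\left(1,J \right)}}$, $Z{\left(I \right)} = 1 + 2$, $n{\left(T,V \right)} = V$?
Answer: $- \frac{68360}{7} \approx -9765.7$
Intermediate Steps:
$Z{\left(I \right)} = 3$
$H{\left(J \right)} = 3 + \frac{1}{1 + 2 J}$ ($H{\left(J \right)} = 3 + \frac{1}{J + \left(1 + J\right)} = 3 + \frac{1}{1 + 2 J}$)
$H{\left(-4 \right)} \left(\left(-2578 + n{\left(-35,45 \right)}\right) - 885\right) = \frac{2 \left(2 + 3 \left(-4\right)\right)}{1 + 2 \left(-4\right)} \left(\left(-2578 + 45\right) - 885\right) = \frac{2 \left(2 - 12\right)}{1 - 8} \left(-2533 - 885\right) = 2 \frac{1}{-7} \left(-10\right) \left(-3418\right) = 2 \left(- \frac{1}{7}\right) \left(-10\right) \left(-3418\right) = \frac{20}{7} \left(-3418\right) = - \frac{68360}{7}$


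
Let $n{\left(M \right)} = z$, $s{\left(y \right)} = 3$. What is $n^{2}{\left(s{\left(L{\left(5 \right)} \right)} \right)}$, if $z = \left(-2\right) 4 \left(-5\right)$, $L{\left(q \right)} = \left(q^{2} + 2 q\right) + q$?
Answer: $1600$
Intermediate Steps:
$L{\left(q \right)} = q^{2} + 3 q$
$z = 40$ ($z = \left(-8\right) \left(-5\right) = 40$)
$n{\left(M \right)} = 40$
$n^{2}{\left(s{\left(L{\left(5 \right)} \right)} \right)} = 40^{2} = 1600$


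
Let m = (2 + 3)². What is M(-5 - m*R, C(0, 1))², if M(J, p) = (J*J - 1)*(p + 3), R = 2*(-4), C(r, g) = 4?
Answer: 70845404224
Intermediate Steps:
R = -8
m = 25 (m = 5² = 25)
M(J, p) = (-1 + J²)*(3 + p) (M(J, p) = (J² - 1)*(3 + p) = (-1 + J²)*(3 + p))
M(-5 - m*R, C(0, 1))² = (-3 - 1*4 + 3*(-5 - 25*(-8))² + 4*(-5 - 25*(-8))²)² = (-3 - 4 + 3*(-5 - 1*(-200))² + 4*(-5 - 1*(-200))²)² = (-3 - 4 + 3*(-5 + 200)² + 4*(-5 + 200)²)² = (-3 - 4 + 3*195² + 4*195²)² = (-3 - 4 + 3*38025 + 4*38025)² = (-3 - 4 + 114075 + 152100)² = 266168² = 70845404224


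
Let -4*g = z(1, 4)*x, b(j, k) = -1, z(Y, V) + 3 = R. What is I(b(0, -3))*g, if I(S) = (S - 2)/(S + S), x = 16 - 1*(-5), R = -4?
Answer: 441/8 ≈ 55.125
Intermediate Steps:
z(Y, V) = -7 (z(Y, V) = -3 - 4 = -7)
x = 21 (x = 16 + 5 = 21)
I(S) = (-2 + S)/(2*S) (I(S) = (-2 + S)/((2*S)) = (-2 + S)*(1/(2*S)) = (-2 + S)/(2*S))
g = 147/4 (g = -(-7)*21/4 = -¼*(-147) = 147/4 ≈ 36.750)
I(b(0, -3))*g = ((½)*(-2 - 1)/(-1))*(147/4) = ((½)*(-1)*(-3))*(147/4) = (3/2)*(147/4) = 441/8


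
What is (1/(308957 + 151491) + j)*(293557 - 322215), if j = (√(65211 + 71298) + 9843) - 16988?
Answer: 47140990841511/230224 - 28658*√136509 ≈ 1.9417e+8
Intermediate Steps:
j = -7145 + √136509 (j = (√136509 + 9843) - 16988 = (9843 + √136509) - 16988 = -7145 + √136509 ≈ -6775.5)
(1/(308957 + 151491) + j)*(293557 - 322215) = (1/(308957 + 151491) + (-7145 + √136509))*(293557 - 322215) = (1/460448 + (-7145 + √136509))*(-28658) = (-3289900959/460448 + √136509)*(-28658) = 47140990841511/230224 - 28658*√136509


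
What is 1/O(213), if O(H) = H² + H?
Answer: 1/45582 ≈ 2.1938e-5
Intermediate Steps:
O(H) = H + H²
1/O(213) = 1/(213*(1 + 213)) = 1/(213*214) = 1/45582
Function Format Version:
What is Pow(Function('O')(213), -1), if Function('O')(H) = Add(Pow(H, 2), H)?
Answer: Rational(1, 45582) ≈ 2.1938e-5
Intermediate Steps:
Function('O')(H) = Add(H, Pow(H, 2))
Pow(Function('O')(213), -1) = Pow(Mul(213, Add(1, 213)), -1) = Pow(Mul(213, 214), -1) = Pow(45582, -1) = Rational(1, 45582)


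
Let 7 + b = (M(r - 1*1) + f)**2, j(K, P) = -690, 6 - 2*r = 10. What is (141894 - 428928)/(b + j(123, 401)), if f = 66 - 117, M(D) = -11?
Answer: -95678/1049 ≈ -91.209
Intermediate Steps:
r = -2 (r = 3 - 1/2*10 = 3 - 5 = -2)
f = -51
b = 3837 (b = -7 + (-11 - 51)**2 = -7 + (-62)**2 = -7 + 3844 = 3837)
(141894 - 428928)/(b + j(123, 401)) = (141894 - 428928)/(3837 - 690) = -287034/3147 = -287034*1/3147 = -95678/1049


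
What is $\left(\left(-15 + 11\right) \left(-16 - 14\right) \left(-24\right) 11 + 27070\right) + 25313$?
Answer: $20703$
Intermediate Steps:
$\left(\left(-15 + 11\right) \left(-16 - 14\right) \left(-24\right) 11 + 27070\right) + 25313 = \left(\left(-4\right) \left(-30\right) \left(-24\right) 11 + 27070\right) + 25313 = \left(120 \left(-24\right) 11 + 27070\right) + 25313 = \left(\left(-2880\right) 11 + 27070\right) + 25313 = \left(-31680 + 27070\right) + 25313 = -4610 + 25313 = 20703$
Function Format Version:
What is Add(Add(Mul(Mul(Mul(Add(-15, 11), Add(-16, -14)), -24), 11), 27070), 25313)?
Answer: 20703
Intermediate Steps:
Add(Add(Mul(Mul(Mul(Add(-15, 11), Add(-16, -14)), -24), 11), 27070), 25313) = Add(Add(Mul(Mul(Mul(-4, -30), -24), 11), 27070), 25313) = Add(Add(Mul(Mul(120, -24), 11), 27070), 25313) = Add(Add(Mul(-2880, 11), 27070), 25313) = Add(Add(-31680, 27070), 25313) = Add(-4610, 25313) = 20703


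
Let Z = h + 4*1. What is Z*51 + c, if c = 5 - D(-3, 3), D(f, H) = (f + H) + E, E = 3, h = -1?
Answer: 155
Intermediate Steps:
D(f, H) = 3 + H + f (D(f, H) = (f + H) + 3 = (H + f) + 3 = 3 + H + f)
Z = 3 (Z = -1 + 4*1 = -1 + 4 = 3)
c = 2 (c = 5 - (3 + 3 - 3) = 5 - 1*3 = 5 - 3 = 2)
Z*51 + c = 3*51 + 2 = 153 + 2 = 155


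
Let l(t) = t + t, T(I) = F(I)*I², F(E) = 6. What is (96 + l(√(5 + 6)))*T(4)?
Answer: 9216 + 192*√11 ≈ 9852.8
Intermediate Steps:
T(I) = 6*I²
l(t) = 2*t
(96 + l(√(5 + 6)))*T(4) = (96 + 2*√(5 + 6))*(6*4²) = (96 + 2*√11)*(6*16) = (96 + 2*√11)*96 = 9216 + 192*√11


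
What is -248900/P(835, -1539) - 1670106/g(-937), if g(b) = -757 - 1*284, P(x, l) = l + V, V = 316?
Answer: 767214846/424381 ≈ 1807.8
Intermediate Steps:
P(x, l) = 316 + l (P(x, l) = l + 316 = 316 + l)
g(b) = -1041 (g(b) = -757 - 284 = -1041)
-248900/P(835, -1539) - 1670106/g(-937) = -248900/(316 - 1539) - 1670106/(-1041) = -248900/(-1223) - 1670106*(-1/1041) = -248900*(-1/1223) + 556702/347 = 248900/1223 + 556702/347 = 767214846/424381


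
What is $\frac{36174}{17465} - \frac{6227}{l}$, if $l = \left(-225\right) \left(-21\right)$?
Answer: $\frac{1776217}{2357775} \approx 0.75334$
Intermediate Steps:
$l = 4725$
$\frac{36174}{17465} - \frac{6227}{l} = \frac{36174}{17465} - \frac{6227}{4725} = \frac{1776217}{2357775}$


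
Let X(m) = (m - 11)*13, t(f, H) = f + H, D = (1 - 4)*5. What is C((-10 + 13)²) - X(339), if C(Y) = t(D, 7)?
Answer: -4272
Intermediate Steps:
D = -15 (D = -3*5 = -15)
t(f, H) = H + f
X(m) = -143 + 13*m (X(m) = (-11 + m)*13 = -143 + 13*m)
C(Y) = -8 (C(Y) = 7 - 15 = -8)
C((-10 + 13)²) - X(339) = -8 - (-143 + 13*339) = -8 - (-143 + 4407) = -8 - 1*4264 = -8 - 4264 = -4272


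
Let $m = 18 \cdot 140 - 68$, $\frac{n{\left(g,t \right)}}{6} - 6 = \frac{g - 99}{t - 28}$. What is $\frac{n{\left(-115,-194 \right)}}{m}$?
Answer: $\frac{773}{45362} \approx 0.017041$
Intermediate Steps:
$n{\left(g,t \right)} = 36 + \frac{6 \left(-99 + g\right)}{-28 + t}$ ($n{\left(g,t \right)} = 36 + 6 \frac{g - 99}{t - 28} = 36 + 6 \frac{-99 + g}{-28 + t} = 36 + \frac{6 \left(-99 + g\right)}{-28 + t}$)
$m = 2452$ ($m = 2520 - 68 = 2452$)
$\frac{n{\left(-115,-194 \right)}}{m} = \frac{6 \frac{1}{-28 - 194} \left(-267 - 115 + 6 \left(-194\right)\right)}{2452} = \frac{6 \left(-267 - 115 - 1164\right)}{-222} \cdot \frac{1}{2452} = 6 \left(- \frac{1}{222}\right) \left(-1546\right) \frac{1}{2452} = \frac{1546}{37} \cdot \frac{1}{2452} = \frac{773}{45362}$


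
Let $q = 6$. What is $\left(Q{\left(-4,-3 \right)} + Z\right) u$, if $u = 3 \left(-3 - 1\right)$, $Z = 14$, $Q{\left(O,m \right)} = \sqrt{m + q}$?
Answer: $-168 - 12 \sqrt{3} \approx -188.78$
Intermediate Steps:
$Q{\left(O,m \right)} = \sqrt{6 + m}$ ($Q{\left(O,m \right)} = \sqrt{m + 6} = \sqrt{6 + m}$)
$u = -12$ ($u = 3 \left(-4\right) = -12$)
$\left(Q{\left(-4,-3 \right)} + Z\right) u = \left(\sqrt{6 - 3} + 14\right) \left(-12\right) = \left(\sqrt{3} + 14\right) \left(-12\right) = \left(14 + \sqrt{3}\right) \left(-12\right) = -168 - 12 \sqrt{3}$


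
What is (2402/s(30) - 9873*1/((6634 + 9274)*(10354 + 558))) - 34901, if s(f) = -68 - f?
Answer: -297069988573377/8505816704 ≈ -34926.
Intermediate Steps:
(2402/s(30) - 9873*1/((6634 + 9274)*(10354 + 558))) - 34901 = (2402/(-68 - 1*30) - 9873*1/((6634 + 9274)*(10354 + 558))) - 34901 = (2402/(-68 - 30) - 9873/(10912*15908)) - 34901 = (2402/(-98) - 9873/173588096) - 34901 = (2402*(-1/98) - 9873*1/173588096) - 34901 = (-1201/49 - 9873/173588096) - 34901 = -208479787073/8505816704 - 34901 = -297069988573377/8505816704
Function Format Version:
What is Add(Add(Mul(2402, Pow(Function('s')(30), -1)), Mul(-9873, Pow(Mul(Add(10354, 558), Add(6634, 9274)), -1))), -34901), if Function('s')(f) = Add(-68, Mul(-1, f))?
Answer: Rational(-297069988573377, 8505816704) ≈ -34926.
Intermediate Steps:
Add(Add(Mul(2402, Pow(Function('s')(30), -1)), Mul(-9873, Pow(Mul(Add(10354, 558), Add(6634, 9274)), -1))), -34901) = Add(Add(Mul(2402, Pow(Add(-68, Mul(-1, 30)), -1)), Mul(-9873, Pow(Mul(Add(10354, 558), Add(6634, 9274)), -1))), -34901) = Add(Add(Mul(2402, Pow(Add(-68, -30), -1)), Mul(-9873, Pow(Mul(10912, 15908), -1))), -34901) = Add(Add(Mul(2402, Pow(-98, -1)), Mul(-9873, Pow(173588096, -1))), -34901) = Add(Add(Mul(2402, Rational(-1, 98)), Mul(-9873, Rational(1, 173588096))), -34901) = Add(Add(Rational(-1201, 49), Rational(-9873, 173588096)), -34901) = Add(Rational(-208479787073, 8505816704), -34901) = Rational(-297069988573377, 8505816704)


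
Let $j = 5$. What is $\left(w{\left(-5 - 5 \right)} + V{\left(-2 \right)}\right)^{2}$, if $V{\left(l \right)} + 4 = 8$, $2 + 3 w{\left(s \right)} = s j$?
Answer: $\frac{1600}{9} \approx 177.78$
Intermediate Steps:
$w{\left(s \right)} = - \frac{2}{3} + \frac{5 s}{3}$ ($w{\left(s \right)} = - \frac{2}{3} + \frac{s 5}{3} = - \frac{2}{3} + \frac{5 s}{3}$)
$V{\left(l \right)} = 4$ ($V{\left(l \right)} = -4 + 8 = 4$)
$\left(w{\left(-5 - 5 \right)} + V{\left(-2 \right)}\right)^{2} = \left(\left(- \frac{2}{3} + \frac{5 \left(-5 - 5\right)}{3}\right) + 4\right)^{2} = \left(\left(- \frac{2}{3} + \frac{5}{3} \left(-10\right)\right) + 4\right)^{2} = \left(\left(- \frac{2}{3} - \frac{50}{3}\right) + 4\right)^{2} = \left(- \frac{52}{3} + 4\right)^{2} = \left(- \frac{40}{3}\right)^{2} = \frac{1600}{9}$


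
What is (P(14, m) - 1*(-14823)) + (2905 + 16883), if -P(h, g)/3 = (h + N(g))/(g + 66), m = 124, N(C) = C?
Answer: 3287838/95 ≈ 34609.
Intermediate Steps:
P(h, g) = -3*(g + h)/(66 + g) (P(h, g) = -3*(h + g)/(g + 66) = -3*(g + h)/(66 + g))
(P(14, m) - 1*(-14823)) + (2905 + 16883) = (3*(-1*124 - 1*14)/(66 + 124) - 1*(-14823)) + (2905 + 16883) = (3*(-124 - 14)/190 + 14823) + 19788 = (3*(1/190)*(-138) + 14823) + 19788 = (-207/95 + 14823) + 19788 = 1407978/95 + 19788 = 3287838/95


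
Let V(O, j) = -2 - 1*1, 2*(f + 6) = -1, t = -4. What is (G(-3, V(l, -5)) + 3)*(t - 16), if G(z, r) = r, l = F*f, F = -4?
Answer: 0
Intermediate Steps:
f = -13/2 (f = -6 + (½)*(-1) = -6 - ½ = -13/2 ≈ -6.5000)
l = 26 (l = -4*(-13/2) = 26)
V(O, j) = -3 (V(O, j) = -2 - 1 = -3)
(G(-3, V(l, -5)) + 3)*(t - 16) = (-3 + 3)*(-4 - 16) = 0*(-20) = 0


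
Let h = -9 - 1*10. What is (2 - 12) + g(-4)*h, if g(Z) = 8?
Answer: -162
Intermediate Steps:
h = -19 (h = -9 - 10 = -19)
(2 - 12) + g(-4)*h = (2 - 12) + 8*(-19) = -10 - 152 = -162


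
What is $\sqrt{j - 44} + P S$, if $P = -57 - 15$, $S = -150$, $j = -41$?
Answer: $10800 + i \sqrt{85} \approx 10800.0 + 9.2195 i$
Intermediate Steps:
$P = -72$ ($P = -57 - 15 = -72$)
$\sqrt{j - 44} + P S = \sqrt{-41 - 44} - -10800 = \sqrt{-85} + 10800 = i \sqrt{85} + 10800 = 10800 + i \sqrt{85}$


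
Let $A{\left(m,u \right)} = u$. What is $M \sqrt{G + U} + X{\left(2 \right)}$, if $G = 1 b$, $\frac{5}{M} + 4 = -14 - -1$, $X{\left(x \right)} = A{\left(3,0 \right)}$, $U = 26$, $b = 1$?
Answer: $- \frac{15 \sqrt{3}}{17} \approx -1.5283$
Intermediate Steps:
$X{\left(x \right)} = 0$
$M = - \frac{5}{17}$ ($M = \frac{5}{-4 - 13} = \frac{5}{-17} = 5 \left(- \frac{1}{17}\right) = - \frac{5}{17} \approx -0.29412$)
$G = 1$ ($G = 1 \cdot 1 = 1$)
$M \sqrt{G + U} + X{\left(2 \right)} = - \frac{5 \sqrt{1 + 26}}{17} + 0 = - \frac{5 \sqrt{27}}{17} + 0 = - \frac{5 \cdot 3 \sqrt{3}}{17} + 0 = - \frac{15 \sqrt{3}}{17} + 0 = - \frac{15 \sqrt{3}}{17}$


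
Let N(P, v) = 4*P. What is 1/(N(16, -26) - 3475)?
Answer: -1/3411 ≈ -0.00029317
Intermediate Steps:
1/(N(16, -26) - 3475) = 1/(4*16 - 3475) = 1/(64 - 3475) = 1/(-3411) = -1/3411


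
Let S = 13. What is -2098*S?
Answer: -27274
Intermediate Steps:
-2098*S = -2098*13 = -27274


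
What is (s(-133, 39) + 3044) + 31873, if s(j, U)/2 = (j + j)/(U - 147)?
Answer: 942892/27 ≈ 34922.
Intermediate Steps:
s(j, U) = 4*j/(-147 + U) (s(j, U) = 2*((j + j)/(U - 147)) = 2*((2*j)/(-147 + U)) = 2*(2*j/(-147 + U)) = 4*j/(-147 + U))
(s(-133, 39) + 3044) + 31873 = (4*(-133)/(-147 + 39) + 3044) + 31873 = (4*(-133)/(-108) + 3044) + 31873 = (4*(-133)*(-1/108) + 3044) + 31873 = (133/27 + 3044) + 31873 = 82321/27 + 31873 = 942892/27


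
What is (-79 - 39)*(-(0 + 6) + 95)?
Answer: -10502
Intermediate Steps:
(-79 - 39)*(-(0 + 6) + 95) = -118*(-1*6 + 95) = -118*(-6 + 95) = -118*89 = -10502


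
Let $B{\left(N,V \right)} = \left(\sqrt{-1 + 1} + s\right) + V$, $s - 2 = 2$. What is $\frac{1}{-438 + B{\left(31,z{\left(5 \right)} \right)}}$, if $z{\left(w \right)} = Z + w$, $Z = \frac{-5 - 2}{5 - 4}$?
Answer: $- \frac{1}{436} \approx -0.0022936$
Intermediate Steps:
$s = 4$ ($s = 2 + 2 = 4$)
$Z = -7$ ($Z = - \frac{7}{1} = \left(-7\right) 1 = -7$)
$z{\left(w \right)} = -7 + w$
$B{\left(N,V \right)} = 4 + V$ ($B{\left(N,V \right)} = \left(\sqrt{-1 + 1} + 4\right) + V = \left(\sqrt{0} + 4\right) + V = \left(0 + 4\right) + V = 4 + V$)
$\frac{1}{-438 + B{\left(31,z{\left(5 \right)} \right)}} = \frac{1}{-438 + \left(4 + \left(-7 + 5\right)\right)} = \frac{1}{-438 + \left(4 - 2\right)} = \frac{1}{-438 + 2} = \frac{1}{-436} = - \frac{1}{436}$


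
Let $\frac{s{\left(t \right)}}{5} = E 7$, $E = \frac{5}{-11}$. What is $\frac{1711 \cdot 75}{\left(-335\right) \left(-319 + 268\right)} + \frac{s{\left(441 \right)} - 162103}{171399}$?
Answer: $\frac{4699438361}{715819357} \approx 6.5651$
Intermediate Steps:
$E = - \frac{5}{11}$ ($E = 5 \left(- \frac{1}{11}\right) = - \frac{5}{11} \approx -0.45455$)
$s{\left(t \right)} = - \frac{175}{11}$ ($s{\left(t \right)} = 5 \left(\left(- \frac{5}{11}\right) 7\right) = 5 \left(- \frac{35}{11}\right) = - \frac{175}{11}$)
$\frac{1711 \cdot 75}{\left(-335\right) \left(-319 + 268\right)} + \frac{s{\left(441 \right)} - 162103}{171399} = \frac{1711 \cdot 75}{\left(-335\right) \left(-319 + 268\right)} + \frac{- \frac{175}{11} - 162103}{171399} = \frac{128325}{\left(-335\right) \left(-51\right)} + \left(- \frac{175}{11} - 162103\right) \frac{1}{171399} = \frac{128325}{17085} - \frac{594436}{628463} = 128325 \cdot \frac{1}{17085} - \frac{594436}{628463} = \frac{8555}{1139} - \frac{594436}{628463} = \frac{4699438361}{715819357}$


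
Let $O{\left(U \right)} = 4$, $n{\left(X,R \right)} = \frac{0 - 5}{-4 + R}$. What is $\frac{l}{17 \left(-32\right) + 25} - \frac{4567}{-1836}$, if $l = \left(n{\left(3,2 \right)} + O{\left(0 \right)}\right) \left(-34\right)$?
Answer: $\frac{925343}{317628} \approx 2.9133$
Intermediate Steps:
$n{\left(X,R \right)} = - \frac{5}{-4 + R}$
$l = -221$ ($l = \left(- \frac{5}{-4 + 2} + 4\right) \left(-34\right) = \left(- \frac{5}{-2} + 4\right) \left(-34\right) = \left(\left(-5\right) \left(- \frac{1}{2}\right) + 4\right) \left(-34\right) = \left(\frac{5}{2} + 4\right) \left(-34\right) = \frac{13}{2} \left(-34\right) = -221$)
$\frac{l}{17 \left(-32\right) + 25} - \frac{4567}{-1836} = - \frac{221}{17 \left(-32\right) + 25} - \frac{4567}{-1836} = - \frac{221}{-544 + 25} - - \frac{4567}{1836} = - \frac{221}{-519} + \frac{4567}{1836} = \left(-221\right) \left(- \frac{1}{519}\right) + \frac{4567}{1836} = \frac{221}{519} + \frac{4567}{1836} = \frac{925343}{317628}$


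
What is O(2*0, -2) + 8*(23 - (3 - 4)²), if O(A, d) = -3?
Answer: 173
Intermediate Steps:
O(2*0, -2) + 8*(23 - (3 - 4)²) = -3 + 8*(23 - (3 - 4)²) = -3 + 8*(23 - 1*(-1)²) = -3 + 8*(23 - 1*1) = -3 + 8*(23 - 1) = -3 + 8*22 = -3 + 176 = 173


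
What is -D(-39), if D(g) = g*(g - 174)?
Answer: -8307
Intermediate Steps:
D(g) = g*(-174 + g)
-D(-39) = -(-39)*(-174 - 39) = -(-39)*(-213) = -1*8307 = -8307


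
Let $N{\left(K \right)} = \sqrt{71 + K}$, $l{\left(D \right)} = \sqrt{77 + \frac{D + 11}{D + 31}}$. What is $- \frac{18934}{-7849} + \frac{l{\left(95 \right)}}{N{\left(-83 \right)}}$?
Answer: $\frac{18934}{7849} - \frac{i \sqrt{25746}}{63} \approx 2.4123 - 2.5469 i$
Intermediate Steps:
$l{\left(D \right)} = \sqrt{77 + \frac{11 + D}{31 + D}}$
$- \frac{18934}{-7849} + \frac{l{\left(95 \right)}}{N{\left(-83 \right)}} = - \frac{18934}{-7849} + \frac{\sqrt{2} \sqrt{\frac{1199 + 39 \cdot 95}{31 + 95}}}{\sqrt{71 - 83}} = \left(-18934\right) \left(- \frac{1}{7849}\right) + \frac{\sqrt{2} \sqrt{\frac{1199 + 3705}{126}}}{\sqrt{-12}} = \frac{18934}{7849} + \frac{\sqrt{2} \sqrt{\frac{1}{126} \cdot 4904}}{2 i \sqrt{3}} = \frac{18934}{7849} + \sqrt{2} \sqrt{\frac{2452}{63}} \left(- \frac{i \sqrt{3}}{6}\right) = \frac{18934}{7849} + \sqrt{2} \frac{2 \sqrt{4291}}{21} \left(- \frac{i \sqrt{3}}{6}\right) = \frac{18934}{7849} + \frac{2 \sqrt{8582}}{21} \left(- \frac{i \sqrt{3}}{6}\right) = \frac{18934}{7849} - \frac{i \sqrt{25746}}{63}$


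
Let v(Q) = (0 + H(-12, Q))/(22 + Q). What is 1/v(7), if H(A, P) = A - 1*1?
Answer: -29/13 ≈ -2.2308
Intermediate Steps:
H(A, P) = -1 + A (H(A, P) = A - 1 = -1 + A)
v(Q) = -13/(22 + Q) (v(Q) = (0 + (-1 - 12))/(22 + Q) = (0 - 13)/(22 + Q) = -13/(22 + Q))
1/v(7) = 1/(-13/(22 + 7)) = 1/(-13/29) = -29/13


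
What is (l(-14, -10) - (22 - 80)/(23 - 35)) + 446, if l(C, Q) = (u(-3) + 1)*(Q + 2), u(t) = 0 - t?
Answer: 2455/6 ≈ 409.17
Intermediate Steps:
u(t) = -t
l(C, Q) = 8 + 4*Q (l(C, Q) = (-1*(-3) + 1)*(Q + 2) = (3 + 1)*(2 + Q) = 4*(2 + Q) = 8 + 4*Q)
(l(-14, -10) - (22 - 80)/(23 - 35)) + 446 = ((8 + 4*(-10)) - (22 - 80)/(23 - 35)) + 446 = ((8 - 40) - (-58)/(-12)) + 446 = (-32 - (-58)*(-1)/12) + 446 = (-32 - 1*29/6) + 446 = (-32 - 29/6) + 446 = -221/6 + 446 = 2455/6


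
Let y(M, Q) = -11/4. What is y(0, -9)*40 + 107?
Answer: -3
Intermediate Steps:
y(M, Q) = -11/4 (y(M, Q) = -11*1/4 = -11/4)
y(0, -9)*40 + 107 = -11/4*40 + 107 = -110 + 107 = -3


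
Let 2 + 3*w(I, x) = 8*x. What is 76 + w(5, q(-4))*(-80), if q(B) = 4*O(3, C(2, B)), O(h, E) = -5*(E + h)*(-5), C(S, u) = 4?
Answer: -149204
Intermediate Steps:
O(h, E) = 25*E + 25*h (O(h, E) = (-5*E - 5*h)*(-5) = 25*E + 25*h)
q(B) = 700 (q(B) = 4*(25*4 + 25*3) = 4*(100 + 75) = 4*175 = 700)
w(I, x) = -⅔ + 8*x/3 (w(I, x) = -⅔ + (8*x)/3 = -⅔ + 8*x/3)
76 + w(5, q(-4))*(-80) = 76 + (-⅔ + (8/3)*700)*(-80) = 76 + (-⅔ + 5600/3)*(-80) = 76 + 1866*(-80) = 76 - 149280 = -149204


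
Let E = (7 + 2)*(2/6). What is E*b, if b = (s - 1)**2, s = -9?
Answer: 300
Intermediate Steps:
E = 3 (E = 9*(2*(1/6)) = 9*(1/3) = 3)
b = 100 (b = (-9 - 1)**2 = (-10)**2 = 100)
E*b = 3*100 = 300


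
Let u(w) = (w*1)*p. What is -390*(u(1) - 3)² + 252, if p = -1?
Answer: -5988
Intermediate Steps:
u(w) = -w (u(w) = (w*1)*(-1) = w*(-1) = -w)
-390*(u(1) - 3)² + 252 = -390*(-1*1 - 3)² + 252 = -390*(-1 - 3)² + 252 = -390*(-4)² + 252 = -390*16 + 252 = -6240 + 252 = -5988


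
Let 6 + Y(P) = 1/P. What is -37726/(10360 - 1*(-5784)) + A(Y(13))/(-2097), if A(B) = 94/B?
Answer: -3035925763/1303377768 ≈ -2.3293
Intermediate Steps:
Y(P) = -6 + 1/P
-37726/(10360 - 1*(-5784)) + A(Y(13))/(-2097) = -37726/(10360 - 1*(-5784)) + (94/(-6 + 1/13))/(-2097) = -37726/(10360 + 5784) + (94/(-6 + 1/13))*(-1/2097) = -37726/16144 + (94/(-77/13))*(-1/2097) = -37726*1/16144 + (94*(-13/77))*(-1/2097) = -18863/8072 - 1222/77*(-1/2097) = -18863/8072 + 1222/161469 = -3035925763/1303377768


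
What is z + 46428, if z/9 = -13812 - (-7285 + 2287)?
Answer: -32898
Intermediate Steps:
z = -79326 (z = 9*(-13812 - (-7285 + 2287)) = 9*(-13812 - 1*(-4998)) = 9*(-13812 + 4998) = 9*(-8814) = -79326)
z + 46428 = -79326 + 46428 = -32898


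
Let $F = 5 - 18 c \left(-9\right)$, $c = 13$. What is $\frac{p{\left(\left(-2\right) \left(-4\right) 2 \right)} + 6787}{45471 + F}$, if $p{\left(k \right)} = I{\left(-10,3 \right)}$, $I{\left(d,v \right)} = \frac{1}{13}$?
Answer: $\frac{88232}{728013} \approx 0.1212$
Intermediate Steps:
$I{\left(d,v \right)} = \frac{1}{13}$
$p{\left(k \right)} = \frac{1}{13}$
$F = 10530$ ($F = 5 \left(-18\right) 13 \left(-9\right) = 5 \left(\left(-234\right) \left(-9\right)\right) = 5 \cdot 2106 = 10530$)
$\frac{p{\left(\left(-2\right) \left(-4\right) 2 \right)} + 6787}{45471 + F} = \frac{\frac{1}{13} + 6787}{45471 + 10530} = \frac{88232}{13 \cdot 56001} = \frac{88232}{13} \cdot \frac{1}{56001} = \frac{88232}{728013}$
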